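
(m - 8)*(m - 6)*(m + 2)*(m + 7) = m^4 - 5*m^3 - 64*m^2 + 236*m + 672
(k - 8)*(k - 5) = k^2 - 13*k + 40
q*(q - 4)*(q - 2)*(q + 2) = q^4 - 4*q^3 - 4*q^2 + 16*q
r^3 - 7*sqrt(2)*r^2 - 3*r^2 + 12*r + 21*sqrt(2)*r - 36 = (r - 3)*(r - 6*sqrt(2))*(r - sqrt(2))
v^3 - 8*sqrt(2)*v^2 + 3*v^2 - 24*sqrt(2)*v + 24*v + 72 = (v + 3)*(v - 6*sqrt(2))*(v - 2*sqrt(2))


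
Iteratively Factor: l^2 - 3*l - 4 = (l + 1)*(l - 4)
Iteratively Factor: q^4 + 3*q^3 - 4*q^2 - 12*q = (q)*(q^3 + 3*q^2 - 4*q - 12) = q*(q - 2)*(q^2 + 5*q + 6) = q*(q - 2)*(q + 2)*(q + 3)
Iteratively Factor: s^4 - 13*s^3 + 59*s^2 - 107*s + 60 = (s - 1)*(s^3 - 12*s^2 + 47*s - 60) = (s - 5)*(s - 1)*(s^2 - 7*s + 12) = (s - 5)*(s - 3)*(s - 1)*(s - 4)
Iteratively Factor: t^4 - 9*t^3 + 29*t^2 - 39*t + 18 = (t - 1)*(t^3 - 8*t^2 + 21*t - 18) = (t - 3)*(t - 1)*(t^2 - 5*t + 6) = (t - 3)*(t - 2)*(t - 1)*(t - 3)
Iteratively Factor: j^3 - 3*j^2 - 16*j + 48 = (j - 3)*(j^2 - 16) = (j - 4)*(j - 3)*(j + 4)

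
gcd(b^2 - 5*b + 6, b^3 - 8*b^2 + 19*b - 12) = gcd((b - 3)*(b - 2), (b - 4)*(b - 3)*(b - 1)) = b - 3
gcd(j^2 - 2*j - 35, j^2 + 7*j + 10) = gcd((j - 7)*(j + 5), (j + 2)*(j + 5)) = j + 5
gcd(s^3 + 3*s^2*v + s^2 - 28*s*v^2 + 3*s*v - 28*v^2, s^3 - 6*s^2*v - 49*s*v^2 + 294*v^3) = s + 7*v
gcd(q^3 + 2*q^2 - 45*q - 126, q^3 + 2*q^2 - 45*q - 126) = q^3 + 2*q^2 - 45*q - 126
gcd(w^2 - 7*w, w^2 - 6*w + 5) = 1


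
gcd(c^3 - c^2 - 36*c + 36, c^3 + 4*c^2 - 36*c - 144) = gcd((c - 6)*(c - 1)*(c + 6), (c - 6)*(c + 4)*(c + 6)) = c^2 - 36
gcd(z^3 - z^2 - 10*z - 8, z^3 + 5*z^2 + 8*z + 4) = z^2 + 3*z + 2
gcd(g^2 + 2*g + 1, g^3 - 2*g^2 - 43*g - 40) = g + 1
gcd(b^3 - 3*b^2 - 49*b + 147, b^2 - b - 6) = b - 3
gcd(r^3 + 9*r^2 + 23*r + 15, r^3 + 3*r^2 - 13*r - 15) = r^2 + 6*r + 5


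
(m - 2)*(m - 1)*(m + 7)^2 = m^4 + 11*m^3 + 9*m^2 - 119*m + 98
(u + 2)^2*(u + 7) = u^3 + 11*u^2 + 32*u + 28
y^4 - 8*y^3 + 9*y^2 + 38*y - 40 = (y - 5)*(y - 4)*(y - 1)*(y + 2)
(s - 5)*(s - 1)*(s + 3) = s^3 - 3*s^2 - 13*s + 15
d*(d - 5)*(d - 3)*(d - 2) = d^4 - 10*d^3 + 31*d^2 - 30*d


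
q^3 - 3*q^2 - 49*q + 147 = (q - 7)*(q - 3)*(q + 7)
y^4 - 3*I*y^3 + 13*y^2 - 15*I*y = y*(y - 5*I)*(y - I)*(y + 3*I)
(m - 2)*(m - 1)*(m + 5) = m^3 + 2*m^2 - 13*m + 10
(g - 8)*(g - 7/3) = g^2 - 31*g/3 + 56/3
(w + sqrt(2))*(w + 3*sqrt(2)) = w^2 + 4*sqrt(2)*w + 6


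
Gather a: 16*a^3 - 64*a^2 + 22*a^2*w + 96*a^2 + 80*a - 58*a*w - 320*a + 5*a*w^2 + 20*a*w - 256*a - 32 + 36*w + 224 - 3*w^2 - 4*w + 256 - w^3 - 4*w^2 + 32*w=16*a^3 + a^2*(22*w + 32) + a*(5*w^2 - 38*w - 496) - w^3 - 7*w^2 + 64*w + 448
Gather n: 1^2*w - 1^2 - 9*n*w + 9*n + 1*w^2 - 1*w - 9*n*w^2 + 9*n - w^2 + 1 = n*(-9*w^2 - 9*w + 18)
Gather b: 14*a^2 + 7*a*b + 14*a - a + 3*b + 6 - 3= 14*a^2 + 13*a + b*(7*a + 3) + 3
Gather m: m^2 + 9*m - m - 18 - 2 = m^2 + 8*m - 20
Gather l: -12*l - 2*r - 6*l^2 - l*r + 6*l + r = -6*l^2 + l*(-r - 6) - r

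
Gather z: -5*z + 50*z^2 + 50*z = 50*z^2 + 45*z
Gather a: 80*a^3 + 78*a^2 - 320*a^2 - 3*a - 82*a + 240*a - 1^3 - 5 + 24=80*a^3 - 242*a^2 + 155*a + 18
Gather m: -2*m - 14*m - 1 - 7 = -16*m - 8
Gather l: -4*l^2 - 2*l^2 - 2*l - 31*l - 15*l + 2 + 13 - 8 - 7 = -6*l^2 - 48*l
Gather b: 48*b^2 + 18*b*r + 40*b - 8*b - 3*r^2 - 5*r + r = 48*b^2 + b*(18*r + 32) - 3*r^2 - 4*r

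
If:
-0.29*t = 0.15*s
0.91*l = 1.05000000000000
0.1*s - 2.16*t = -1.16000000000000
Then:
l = 1.15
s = -0.95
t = 0.49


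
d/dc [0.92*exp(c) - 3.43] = 0.92*exp(c)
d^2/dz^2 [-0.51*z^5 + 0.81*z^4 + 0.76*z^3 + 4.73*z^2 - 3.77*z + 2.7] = -10.2*z^3 + 9.72*z^2 + 4.56*z + 9.46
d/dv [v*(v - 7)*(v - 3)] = 3*v^2 - 20*v + 21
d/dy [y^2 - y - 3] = 2*y - 1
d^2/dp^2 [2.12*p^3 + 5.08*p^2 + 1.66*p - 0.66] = 12.72*p + 10.16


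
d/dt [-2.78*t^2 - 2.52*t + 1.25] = -5.56*t - 2.52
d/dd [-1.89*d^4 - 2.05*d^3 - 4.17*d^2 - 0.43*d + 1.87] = -7.56*d^3 - 6.15*d^2 - 8.34*d - 0.43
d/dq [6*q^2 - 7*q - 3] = 12*q - 7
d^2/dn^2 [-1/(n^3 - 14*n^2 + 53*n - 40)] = 2*((3*n - 14)*(n^3 - 14*n^2 + 53*n - 40) - (3*n^2 - 28*n + 53)^2)/(n^3 - 14*n^2 + 53*n - 40)^3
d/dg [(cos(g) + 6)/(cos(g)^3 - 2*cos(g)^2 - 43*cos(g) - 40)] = (-45*cos(g)/2 + 8*cos(2*g) + cos(3*g)/2 - 210)*sin(g)/((cos(g) - 8)^2*(cos(g) + 1)^2*(cos(g) + 5)^2)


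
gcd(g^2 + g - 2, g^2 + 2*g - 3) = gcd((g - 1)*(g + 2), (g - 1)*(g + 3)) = g - 1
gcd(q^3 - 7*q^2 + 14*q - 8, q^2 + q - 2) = q - 1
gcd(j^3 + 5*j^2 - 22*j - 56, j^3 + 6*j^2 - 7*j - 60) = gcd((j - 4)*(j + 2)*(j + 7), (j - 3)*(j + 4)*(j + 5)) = 1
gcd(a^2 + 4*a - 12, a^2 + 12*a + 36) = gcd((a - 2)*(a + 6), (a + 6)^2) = a + 6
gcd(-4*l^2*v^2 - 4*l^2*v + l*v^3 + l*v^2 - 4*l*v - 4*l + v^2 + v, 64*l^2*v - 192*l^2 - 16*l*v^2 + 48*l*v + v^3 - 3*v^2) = 1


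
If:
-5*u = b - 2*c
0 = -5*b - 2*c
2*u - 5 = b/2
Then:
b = -50/29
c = 125/29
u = 60/29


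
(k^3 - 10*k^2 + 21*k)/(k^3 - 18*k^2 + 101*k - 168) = k/(k - 8)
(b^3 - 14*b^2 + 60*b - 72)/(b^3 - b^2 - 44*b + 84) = (b - 6)/(b + 7)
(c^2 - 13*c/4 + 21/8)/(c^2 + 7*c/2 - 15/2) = (c - 7/4)/(c + 5)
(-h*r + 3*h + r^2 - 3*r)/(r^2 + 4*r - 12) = (-h*r + 3*h + r^2 - 3*r)/(r^2 + 4*r - 12)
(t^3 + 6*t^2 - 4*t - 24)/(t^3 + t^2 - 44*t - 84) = (t - 2)/(t - 7)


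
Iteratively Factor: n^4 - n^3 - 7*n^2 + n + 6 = (n - 3)*(n^3 + 2*n^2 - n - 2) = (n - 3)*(n - 1)*(n^2 + 3*n + 2) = (n - 3)*(n - 1)*(n + 2)*(n + 1)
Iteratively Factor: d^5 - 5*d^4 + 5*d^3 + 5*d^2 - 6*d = (d - 2)*(d^4 - 3*d^3 - d^2 + 3*d) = d*(d - 2)*(d^3 - 3*d^2 - d + 3) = d*(d - 3)*(d - 2)*(d^2 - 1) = d*(d - 3)*(d - 2)*(d - 1)*(d + 1)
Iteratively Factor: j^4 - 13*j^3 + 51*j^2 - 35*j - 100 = (j - 5)*(j^3 - 8*j^2 + 11*j + 20) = (j - 5)*(j - 4)*(j^2 - 4*j - 5) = (j - 5)*(j - 4)*(j + 1)*(j - 5)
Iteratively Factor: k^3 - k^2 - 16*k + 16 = (k + 4)*(k^2 - 5*k + 4) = (k - 1)*(k + 4)*(k - 4)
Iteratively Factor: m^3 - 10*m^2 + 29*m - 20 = (m - 5)*(m^2 - 5*m + 4) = (m - 5)*(m - 1)*(m - 4)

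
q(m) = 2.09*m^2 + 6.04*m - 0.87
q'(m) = 4.18*m + 6.04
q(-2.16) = -4.17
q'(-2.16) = -2.99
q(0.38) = 1.73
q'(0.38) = 7.63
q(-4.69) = 16.77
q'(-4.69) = -13.56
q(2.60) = 28.96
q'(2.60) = 16.91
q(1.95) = 18.86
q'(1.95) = 14.19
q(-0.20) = -1.99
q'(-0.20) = 5.20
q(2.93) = 34.77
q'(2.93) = 18.29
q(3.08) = 37.56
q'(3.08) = 18.91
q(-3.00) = -0.18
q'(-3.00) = -6.50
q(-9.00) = 114.06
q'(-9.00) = -31.58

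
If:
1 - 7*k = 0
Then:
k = 1/7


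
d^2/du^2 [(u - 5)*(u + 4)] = 2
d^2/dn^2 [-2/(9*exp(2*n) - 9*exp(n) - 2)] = 18*(18*(2*exp(n) - 1)^2*exp(n) + (4*exp(n) - 1)*(-9*exp(2*n) + 9*exp(n) + 2))*exp(n)/(-9*exp(2*n) + 9*exp(n) + 2)^3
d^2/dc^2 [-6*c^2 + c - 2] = -12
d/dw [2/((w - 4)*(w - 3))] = 2*(7 - 2*w)/(w^4 - 14*w^3 + 73*w^2 - 168*w + 144)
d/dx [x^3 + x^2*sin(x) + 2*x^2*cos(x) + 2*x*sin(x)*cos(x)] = -2*x^2*sin(x) + x^2*cos(x) + 3*x^2 + 2*x*sin(x) + 4*x*cos(x) + 2*x*cos(2*x) + sin(2*x)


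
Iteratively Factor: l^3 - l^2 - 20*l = (l - 5)*(l^2 + 4*l) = l*(l - 5)*(l + 4)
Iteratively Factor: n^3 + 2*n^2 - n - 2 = (n + 2)*(n^2 - 1) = (n - 1)*(n + 2)*(n + 1)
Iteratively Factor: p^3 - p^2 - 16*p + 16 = (p - 4)*(p^2 + 3*p - 4) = (p - 4)*(p - 1)*(p + 4)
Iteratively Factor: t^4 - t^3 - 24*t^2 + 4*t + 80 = (t - 2)*(t^3 + t^2 - 22*t - 40) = (t - 2)*(t + 4)*(t^2 - 3*t - 10) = (t - 5)*(t - 2)*(t + 4)*(t + 2)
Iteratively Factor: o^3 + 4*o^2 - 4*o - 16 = (o + 4)*(o^2 - 4) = (o + 2)*(o + 4)*(o - 2)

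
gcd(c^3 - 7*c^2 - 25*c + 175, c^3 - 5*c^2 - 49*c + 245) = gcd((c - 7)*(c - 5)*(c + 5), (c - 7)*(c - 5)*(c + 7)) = c^2 - 12*c + 35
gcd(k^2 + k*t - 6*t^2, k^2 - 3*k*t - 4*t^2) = 1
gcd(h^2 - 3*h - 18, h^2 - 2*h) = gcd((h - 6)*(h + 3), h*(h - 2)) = 1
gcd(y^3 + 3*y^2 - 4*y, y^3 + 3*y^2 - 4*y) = y^3 + 3*y^2 - 4*y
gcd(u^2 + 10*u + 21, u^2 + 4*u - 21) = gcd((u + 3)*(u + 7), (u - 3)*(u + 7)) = u + 7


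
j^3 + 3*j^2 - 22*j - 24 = (j - 4)*(j + 1)*(j + 6)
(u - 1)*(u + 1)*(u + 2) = u^3 + 2*u^2 - u - 2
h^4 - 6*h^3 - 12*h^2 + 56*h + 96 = (h - 6)*(h - 4)*(h + 2)^2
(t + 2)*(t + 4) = t^2 + 6*t + 8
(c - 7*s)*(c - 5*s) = c^2 - 12*c*s + 35*s^2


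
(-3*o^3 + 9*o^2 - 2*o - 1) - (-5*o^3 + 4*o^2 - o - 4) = 2*o^3 + 5*o^2 - o + 3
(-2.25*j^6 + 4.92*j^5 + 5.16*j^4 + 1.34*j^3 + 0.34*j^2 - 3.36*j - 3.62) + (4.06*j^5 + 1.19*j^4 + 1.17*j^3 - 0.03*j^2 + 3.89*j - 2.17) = -2.25*j^6 + 8.98*j^5 + 6.35*j^4 + 2.51*j^3 + 0.31*j^2 + 0.53*j - 5.79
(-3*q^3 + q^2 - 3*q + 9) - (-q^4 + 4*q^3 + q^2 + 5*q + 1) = q^4 - 7*q^3 - 8*q + 8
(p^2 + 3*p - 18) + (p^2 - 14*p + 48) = 2*p^2 - 11*p + 30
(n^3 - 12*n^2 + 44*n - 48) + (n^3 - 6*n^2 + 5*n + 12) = 2*n^3 - 18*n^2 + 49*n - 36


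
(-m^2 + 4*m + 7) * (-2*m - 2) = 2*m^3 - 6*m^2 - 22*m - 14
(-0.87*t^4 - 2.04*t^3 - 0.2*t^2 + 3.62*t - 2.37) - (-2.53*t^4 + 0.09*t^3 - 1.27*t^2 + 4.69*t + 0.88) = 1.66*t^4 - 2.13*t^3 + 1.07*t^2 - 1.07*t - 3.25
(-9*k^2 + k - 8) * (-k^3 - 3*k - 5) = 9*k^5 - k^4 + 35*k^3 + 42*k^2 + 19*k + 40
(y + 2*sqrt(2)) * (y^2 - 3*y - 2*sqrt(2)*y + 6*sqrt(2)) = y^3 - 3*y^2 - 8*y + 24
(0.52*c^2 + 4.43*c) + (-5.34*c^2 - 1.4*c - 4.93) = -4.82*c^2 + 3.03*c - 4.93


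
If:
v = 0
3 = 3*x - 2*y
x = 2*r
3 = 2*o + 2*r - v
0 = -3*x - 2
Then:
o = 11/6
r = -1/3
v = 0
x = -2/3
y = -5/2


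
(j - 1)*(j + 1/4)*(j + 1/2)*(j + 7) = j^4 + 27*j^3/4 - 19*j^2/8 - 9*j/2 - 7/8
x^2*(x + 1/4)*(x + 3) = x^4 + 13*x^3/4 + 3*x^2/4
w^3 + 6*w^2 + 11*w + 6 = (w + 1)*(w + 2)*(w + 3)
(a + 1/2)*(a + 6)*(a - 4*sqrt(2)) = a^3 - 4*sqrt(2)*a^2 + 13*a^2/2 - 26*sqrt(2)*a + 3*a - 12*sqrt(2)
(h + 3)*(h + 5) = h^2 + 8*h + 15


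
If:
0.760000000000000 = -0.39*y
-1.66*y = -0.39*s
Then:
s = -8.29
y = -1.95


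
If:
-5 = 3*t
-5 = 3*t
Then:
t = -5/3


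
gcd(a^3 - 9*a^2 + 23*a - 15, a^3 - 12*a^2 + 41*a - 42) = a - 3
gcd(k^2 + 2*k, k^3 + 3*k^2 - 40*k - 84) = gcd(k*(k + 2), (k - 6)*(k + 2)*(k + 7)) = k + 2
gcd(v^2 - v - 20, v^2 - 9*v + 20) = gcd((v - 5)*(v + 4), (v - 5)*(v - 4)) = v - 5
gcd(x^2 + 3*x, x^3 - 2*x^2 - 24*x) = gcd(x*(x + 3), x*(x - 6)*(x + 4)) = x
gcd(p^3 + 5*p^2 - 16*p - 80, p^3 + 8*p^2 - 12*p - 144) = p - 4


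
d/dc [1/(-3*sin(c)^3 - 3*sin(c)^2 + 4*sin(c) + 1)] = (9*sin(c)^2 + 6*sin(c) - 4)*cos(c)/(3*sin(c)^3 + 3*sin(c)^2 - 4*sin(c) - 1)^2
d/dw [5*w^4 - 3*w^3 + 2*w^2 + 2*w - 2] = 20*w^3 - 9*w^2 + 4*w + 2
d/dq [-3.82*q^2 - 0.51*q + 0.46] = -7.64*q - 0.51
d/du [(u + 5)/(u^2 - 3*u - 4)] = (-u^2 - 10*u + 11)/(u^4 - 6*u^3 + u^2 + 24*u + 16)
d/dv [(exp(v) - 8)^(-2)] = -2*exp(v)/(exp(v) - 8)^3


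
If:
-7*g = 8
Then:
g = -8/7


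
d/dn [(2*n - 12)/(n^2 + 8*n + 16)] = 2*(16 - n)/(n^3 + 12*n^2 + 48*n + 64)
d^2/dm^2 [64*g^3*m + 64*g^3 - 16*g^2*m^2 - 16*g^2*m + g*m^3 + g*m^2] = 2*g*(-16*g + 3*m + 1)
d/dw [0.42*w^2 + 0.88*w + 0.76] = 0.84*w + 0.88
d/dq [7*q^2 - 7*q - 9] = 14*q - 7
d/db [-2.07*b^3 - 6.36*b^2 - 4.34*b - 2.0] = -6.21*b^2 - 12.72*b - 4.34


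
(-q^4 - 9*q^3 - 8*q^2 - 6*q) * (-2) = 2*q^4 + 18*q^3 + 16*q^2 + 12*q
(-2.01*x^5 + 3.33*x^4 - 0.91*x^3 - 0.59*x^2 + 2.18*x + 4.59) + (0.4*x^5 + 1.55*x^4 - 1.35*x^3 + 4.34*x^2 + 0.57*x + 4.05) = -1.61*x^5 + 4.88*x^4 - 2.26*x^3 + 3.75*x^2 + 2.75*x + 8.64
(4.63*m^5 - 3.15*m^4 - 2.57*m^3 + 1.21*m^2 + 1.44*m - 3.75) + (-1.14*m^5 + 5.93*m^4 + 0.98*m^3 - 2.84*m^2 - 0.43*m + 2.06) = 3.49*m^5 + 2.78*m^4 - 1.59*m^3 - 1.63*m^2 + 1.01*m - 1.69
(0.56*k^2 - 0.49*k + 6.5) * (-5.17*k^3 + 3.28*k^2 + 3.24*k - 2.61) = -2.8952*k^5 + 4.3701*k^4 - 33.3978*k^3 + 18.2708*k^2 + 22.3389*k - 16.965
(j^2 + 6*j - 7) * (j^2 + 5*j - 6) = j^4 + 11*j^3 + 17*j^2 - 71*j + 42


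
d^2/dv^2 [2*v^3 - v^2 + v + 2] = 12*v - 2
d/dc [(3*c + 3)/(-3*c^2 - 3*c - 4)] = 3*(3*c^2 + 6*c - 1)/(9*c^4 + 18*c^3 + 33*c^2 + 24*c + 16)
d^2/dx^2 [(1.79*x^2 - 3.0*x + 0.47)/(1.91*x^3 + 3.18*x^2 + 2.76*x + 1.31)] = (13.060198*x^6 - 65.6658*x^5 - 145.3701*x^4 - 77.493394*x^3 + 88.717788*x^2 + 92.679054*x + 31.08193)/(6.967871*x^9 + 34.802874*x^8 + 88.15032*x^7 + 147.076593*x^6 + 175.119588*x^5 + 153.848412*x^4 + 99.843477*x^3 + 46.308762*x^2 + 14.209308*x + 2.248091)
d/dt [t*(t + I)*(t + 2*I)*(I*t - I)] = 4*I*t^3 + t^2*(-9 - 3*I) + t*(6 - 4*I) + 2*I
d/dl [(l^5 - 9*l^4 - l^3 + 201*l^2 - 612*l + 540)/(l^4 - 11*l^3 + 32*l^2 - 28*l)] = (l^6 - 18*l^5 + 120*l^4 - 538*l^3 + 2139*l^2 - 4860*l + 3780)/(l^2*(l^4 - 18*l^3 + 109*l^2 - 252*l + 196))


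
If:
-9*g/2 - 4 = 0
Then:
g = -8/9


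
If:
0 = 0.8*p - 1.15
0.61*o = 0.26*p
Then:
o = 0.61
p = 1.44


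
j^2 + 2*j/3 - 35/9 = (j - 5/3)*(j + 7/3)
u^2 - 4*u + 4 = (u - 2)^2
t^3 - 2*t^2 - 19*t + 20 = (t - 5)*(t - 1)*(t + 4)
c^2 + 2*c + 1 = (c + 1)^2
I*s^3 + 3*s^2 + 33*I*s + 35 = (s - 7*I)*(s + 5*I)*(I*s + 1)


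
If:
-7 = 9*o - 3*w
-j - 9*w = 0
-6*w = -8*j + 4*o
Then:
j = -6/17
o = -13/17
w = 2/51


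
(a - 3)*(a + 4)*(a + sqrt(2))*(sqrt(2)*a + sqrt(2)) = sqrt(2)*a^4 + 2*a^3 + 2*sqrt(2)*a^3 - 11*sqrt(2)*a^2 + 4*a^2 - 22*a - 12*sqrt(2)*a - 24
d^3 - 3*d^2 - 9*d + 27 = (d - 3)^2*(d + 3)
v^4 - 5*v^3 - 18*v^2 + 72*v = v*(v - 6)*(v - 3)*(v + 4)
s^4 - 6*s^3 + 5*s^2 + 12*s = s*(s - 4)*(s - 3)*(s + 1)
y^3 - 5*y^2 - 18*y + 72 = (y - 6)*(y - 3)*(y + 4)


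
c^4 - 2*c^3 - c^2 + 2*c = c*(c - 2)*(c - 1)*(c + 1)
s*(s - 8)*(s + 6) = s^3 - 2*s^2 - 48*s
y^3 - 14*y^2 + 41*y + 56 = (y - 8)*(y - 7)*(y + 1)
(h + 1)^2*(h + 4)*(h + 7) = h^4 + 13*h^3 + 51*h^2 + 67*h + 28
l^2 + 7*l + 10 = (l + 2)*(l + 5)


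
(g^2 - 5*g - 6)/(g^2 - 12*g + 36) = (g + 1)/(g - 6)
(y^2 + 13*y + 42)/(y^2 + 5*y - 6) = (y + 7)/(y - 1)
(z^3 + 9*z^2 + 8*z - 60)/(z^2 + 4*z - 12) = z + 5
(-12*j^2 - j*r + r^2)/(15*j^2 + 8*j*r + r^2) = (-4*j + r)/(5*j + r)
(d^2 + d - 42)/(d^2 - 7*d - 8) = (-d^2 - d + 42)/(-d^2 + 7*d + 8)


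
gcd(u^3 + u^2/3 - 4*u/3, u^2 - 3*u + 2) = u - 1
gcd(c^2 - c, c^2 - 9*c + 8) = c - 1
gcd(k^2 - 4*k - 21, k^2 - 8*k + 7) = k - 7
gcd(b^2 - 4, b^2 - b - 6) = b + 2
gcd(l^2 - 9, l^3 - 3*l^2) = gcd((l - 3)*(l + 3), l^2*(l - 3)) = l - 3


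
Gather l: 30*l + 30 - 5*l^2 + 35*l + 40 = -5*l^2 + 65*l + 70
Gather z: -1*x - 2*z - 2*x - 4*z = -3*x - 6*z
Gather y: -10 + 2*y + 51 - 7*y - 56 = -5*y - 15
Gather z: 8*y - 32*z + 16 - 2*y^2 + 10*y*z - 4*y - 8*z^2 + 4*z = -2*y^2 + 4*y - 8*z^2 + z*(10*y - 28) + 16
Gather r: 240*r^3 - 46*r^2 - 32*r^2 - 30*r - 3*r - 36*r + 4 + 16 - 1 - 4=240*r^3 - 78*r^2 - 69*r + 15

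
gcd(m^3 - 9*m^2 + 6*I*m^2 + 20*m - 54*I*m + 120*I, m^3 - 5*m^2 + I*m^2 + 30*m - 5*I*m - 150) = m^2 + m*(-5 + 6*I) - 30*I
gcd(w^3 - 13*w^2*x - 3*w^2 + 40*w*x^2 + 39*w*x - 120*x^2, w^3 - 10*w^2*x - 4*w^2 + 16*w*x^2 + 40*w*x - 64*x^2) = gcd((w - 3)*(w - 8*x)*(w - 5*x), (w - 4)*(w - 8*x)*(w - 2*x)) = -w + 8*x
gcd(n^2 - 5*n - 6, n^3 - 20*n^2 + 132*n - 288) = n - 6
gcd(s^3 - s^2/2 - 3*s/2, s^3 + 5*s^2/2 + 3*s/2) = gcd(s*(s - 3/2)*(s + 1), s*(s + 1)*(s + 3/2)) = s^2 + s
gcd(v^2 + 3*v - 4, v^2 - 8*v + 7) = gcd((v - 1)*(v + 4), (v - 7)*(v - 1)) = v - 1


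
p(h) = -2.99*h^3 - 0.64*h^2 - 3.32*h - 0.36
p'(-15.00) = -2002.37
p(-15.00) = 9996.69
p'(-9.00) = -718.37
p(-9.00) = 2157.39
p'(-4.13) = -151.03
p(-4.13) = 213.07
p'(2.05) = -43.64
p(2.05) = -35.61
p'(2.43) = -59.40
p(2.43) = -55.11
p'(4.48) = -189.09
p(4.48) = -296.93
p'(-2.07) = -39.11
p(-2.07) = 30.29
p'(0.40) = -5.27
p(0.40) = -1.98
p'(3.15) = -96.36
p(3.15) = -110.62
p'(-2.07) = -39.11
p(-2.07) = 30.29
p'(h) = -8.97*h^2 - 1.28*h - 3.32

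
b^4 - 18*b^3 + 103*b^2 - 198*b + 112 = (b - 8)*(b - 7)*(b - 2)*(b - 1)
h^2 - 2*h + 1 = (h - 1)^2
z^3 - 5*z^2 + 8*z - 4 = (z - 2)^2*(z - 1)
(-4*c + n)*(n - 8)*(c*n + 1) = -4*c^2*n^2 + 32*c^2*n + c*n^3 - 8*c*n^2 - 4*c*n + 32*c + n^2 - 8*n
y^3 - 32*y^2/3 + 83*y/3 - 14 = (y - 7)*(y - 3)*(y - 2/3)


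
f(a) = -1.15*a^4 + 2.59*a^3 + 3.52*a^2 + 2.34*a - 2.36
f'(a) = -4.6*a^3 + 7.77*a^2 + 7.04*a + 2.34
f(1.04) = 5.45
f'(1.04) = 12.89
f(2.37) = 21.15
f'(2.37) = 1.43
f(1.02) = 5.19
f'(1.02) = 12.72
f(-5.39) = -1288.91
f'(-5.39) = 910.45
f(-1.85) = -24.51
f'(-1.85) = 45.03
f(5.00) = -297.66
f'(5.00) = -343.21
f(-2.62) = -85.10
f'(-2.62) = 119.96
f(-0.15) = -2.64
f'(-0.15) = 1.47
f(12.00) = -18838.28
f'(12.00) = -6743.10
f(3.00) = 13.12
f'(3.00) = -30.81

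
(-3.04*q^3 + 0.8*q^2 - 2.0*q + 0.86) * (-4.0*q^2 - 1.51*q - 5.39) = 12.16*q^5 + 1.3904*q^4 + 23.1776*q^3 - 4.732*q^2 + 9.4814*q - 4.6354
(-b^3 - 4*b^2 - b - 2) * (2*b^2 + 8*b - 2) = -2*b^5 - 16*b^4 - 32*b^3 - 4*b^2 - 14*b + 4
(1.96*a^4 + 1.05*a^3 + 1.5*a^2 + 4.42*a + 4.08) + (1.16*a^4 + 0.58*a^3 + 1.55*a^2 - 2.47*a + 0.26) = 3.12*a^4 + 1.63*a^3 + 3.05*a^2 + 1.95*a + 4.34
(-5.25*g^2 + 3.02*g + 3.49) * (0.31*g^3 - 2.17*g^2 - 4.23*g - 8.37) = -1.6275*g^5 + 12.3287*g^4 + 16.736*g^3 + 23.5946*g^2 - 40.0401*g - 29.2113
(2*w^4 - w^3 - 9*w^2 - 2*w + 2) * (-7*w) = -14*w^5 + 7*w^4 + 63*w^3 + 14*w^2 - 14*w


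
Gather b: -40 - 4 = -44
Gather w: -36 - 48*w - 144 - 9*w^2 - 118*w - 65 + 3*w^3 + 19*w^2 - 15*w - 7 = 3*w^3 + 10*w^2 - 181*w - 252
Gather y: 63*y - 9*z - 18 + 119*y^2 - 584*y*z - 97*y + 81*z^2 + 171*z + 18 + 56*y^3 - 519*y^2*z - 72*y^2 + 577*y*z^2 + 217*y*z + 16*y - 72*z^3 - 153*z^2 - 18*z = 56*y^3 + y^2*(47 - 519*z) + y*(577*z^2 - 367*z - 18) - 72*z^3 - 72*z^2 + 144*z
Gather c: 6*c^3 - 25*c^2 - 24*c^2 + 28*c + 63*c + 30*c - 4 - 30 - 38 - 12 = 6*c^3 - 49*c^2 + 121*c - 84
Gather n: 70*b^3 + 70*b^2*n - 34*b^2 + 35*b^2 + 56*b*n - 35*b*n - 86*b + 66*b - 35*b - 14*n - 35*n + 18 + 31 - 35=70*b^3 + b^2 - 55*b + n*(70*b^2 + 21*b - 49) + 14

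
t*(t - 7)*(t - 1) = t^3 - 8*t^2 + 7*t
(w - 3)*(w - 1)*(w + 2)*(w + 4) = w^4 + 2*w^3 - 13*w^2 - 14*w + 24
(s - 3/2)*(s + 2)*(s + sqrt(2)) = s^3 + s^2/2 + sqrt(2)*s^2 - 3*s + sqrt(2)*s/2 - 3*sqrt(2)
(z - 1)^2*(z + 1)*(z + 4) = z^4 + 3*z^3 - 5*z^2 - 3*z + 4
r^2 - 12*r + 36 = (r - 6)^2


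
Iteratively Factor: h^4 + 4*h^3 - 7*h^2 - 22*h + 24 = (h + 4)*(h^3 - 7*h + 6) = (h - 2)*(h + 4)*(h^2 + 2*h - 3) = (h - 2)*(h + 3)*(h + 4)*(h - 1)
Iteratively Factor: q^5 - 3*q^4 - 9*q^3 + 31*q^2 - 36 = (q - 2)*(q^4 - q^3 - 11*q^2 + 9*q + 18) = (q - 3)*(q - 2)*(q^3 + 2*q^2 - 5*q - 6) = (q - 3)*(q - 2)*(q + 1)*(q^2 + q - 6) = (q - 3)*(q - 2)^2*(q + 1)*(q + 3)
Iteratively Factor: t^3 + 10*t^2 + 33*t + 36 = (t + 4)*(t^2 + 6*t + 9) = (t + 3)*(t + 4)*(t + 3)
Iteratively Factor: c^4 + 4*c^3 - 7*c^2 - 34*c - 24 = (c - 3)*(c^3 + 7*c^2 + 14*c + 8) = (c - 3)*(c + 4)*(c^2 + 3*c + 2) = (c - 3)*(c + 2)*(c + 4)*(c + 1)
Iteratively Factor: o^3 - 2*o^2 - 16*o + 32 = (o - 2)*(o^2 - 16) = (o - 4)*(o - 2)*(o + 4)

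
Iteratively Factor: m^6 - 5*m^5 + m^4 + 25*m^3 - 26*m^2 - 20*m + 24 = (m - 1)*(m^5 - 4*m^4 - 3*m^3 + 22*m^2 - 4*m - 24) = (m - 3)*(m - 1)*(m^4 - m^3 - 6*m^2 + 4*m + 8) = (m - 3)*(m - 2)*(m - 1)*(m^3 + m^2 - 4*m - 4) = (m - 3)*(m - 2)*(m - 1)*(m + 2)*(m^2 - m - 2) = (m - 3)*(m - 2)*(m - 1)*(m + 1)*(m + 2)*(m - 2)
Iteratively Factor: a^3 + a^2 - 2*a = (a)*(a^2 + a - 2) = a*(a - 1)*(a + 2)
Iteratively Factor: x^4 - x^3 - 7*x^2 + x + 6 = (x - 1)*(x^3 - 7*x - 6) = (x - 1)*(x + 2)*(x^2 - 2*x - 3) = (x - 3)*(x - 1)*(x + 2)*(x + 1)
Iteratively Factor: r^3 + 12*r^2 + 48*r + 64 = (r + 4)*(r^2 + 8*r + 16) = (r + 4)^2*(r + 4)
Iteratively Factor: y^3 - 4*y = (y)*(y^2 - 4) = y*(y - 2)*(y + 2)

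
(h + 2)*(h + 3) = h^2 + 5*h + 6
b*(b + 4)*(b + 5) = b^3 + 9*b^2 + 20*b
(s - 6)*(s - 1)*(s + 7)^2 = s^4 + 7*s^3 - 43*s^2 - 259*s + 294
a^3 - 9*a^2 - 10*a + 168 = (a - 7)*(a - 6)*(a + 4)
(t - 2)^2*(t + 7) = t^3 + 3*t^2 - 24*t + 28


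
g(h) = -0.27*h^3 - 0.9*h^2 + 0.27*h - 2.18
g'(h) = -0.81*h^2 - 1.8*h + 0.27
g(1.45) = -4.50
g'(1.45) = -4.04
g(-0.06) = -2.20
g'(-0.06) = 0.38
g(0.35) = -2.21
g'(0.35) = -0.46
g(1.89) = -6.71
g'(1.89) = -6.03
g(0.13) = -2.16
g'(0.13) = 0.02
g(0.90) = -2.86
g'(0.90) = -2.01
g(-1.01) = -3.09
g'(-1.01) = 1.26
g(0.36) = -2.21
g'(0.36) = -0.48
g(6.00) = -91.28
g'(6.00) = -39.69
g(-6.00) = 22.12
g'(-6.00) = -18.09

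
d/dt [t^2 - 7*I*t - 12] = 2*t - 7*I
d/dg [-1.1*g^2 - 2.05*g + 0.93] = -2.2*g - 2.05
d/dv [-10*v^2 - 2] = -20*v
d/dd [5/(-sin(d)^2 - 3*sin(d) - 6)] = 5*(2*sin(d) + 3)*cos(d)/(sin(d)^2 + 3*sin(d) + 6)^2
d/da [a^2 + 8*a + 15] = 2*a + 8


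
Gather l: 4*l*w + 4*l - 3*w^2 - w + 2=l*(4*w + 4) - 3*w^2 - w + 2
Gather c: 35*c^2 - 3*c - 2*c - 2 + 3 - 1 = 35*c^2 - 5*c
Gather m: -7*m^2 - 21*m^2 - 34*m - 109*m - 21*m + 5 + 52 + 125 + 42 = -28*m^2 - 164*m + 224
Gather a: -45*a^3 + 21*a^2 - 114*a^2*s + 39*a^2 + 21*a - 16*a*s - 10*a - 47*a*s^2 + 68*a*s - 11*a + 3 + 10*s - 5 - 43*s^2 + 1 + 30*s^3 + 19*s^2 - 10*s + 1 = -45*a^3 + a^2*(60 - 114*s) + a*(-47*s^2 + 52*s) + 30*s^3 - 24*s^2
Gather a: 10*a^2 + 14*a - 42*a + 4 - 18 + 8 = 10*a^2 - 28*a - 6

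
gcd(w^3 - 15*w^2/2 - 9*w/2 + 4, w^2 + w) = w + 1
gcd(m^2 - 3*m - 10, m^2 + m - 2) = m + 2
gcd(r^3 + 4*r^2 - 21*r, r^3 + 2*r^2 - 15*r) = r^2 - 3*r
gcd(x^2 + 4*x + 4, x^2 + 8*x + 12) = x + 2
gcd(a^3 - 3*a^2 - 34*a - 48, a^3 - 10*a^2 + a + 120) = a^2 - 5*a - 24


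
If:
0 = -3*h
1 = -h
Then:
No Solution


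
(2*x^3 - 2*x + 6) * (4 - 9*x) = -18*x^4 + 8*x^3 + 18*x^2 - 62*x + 24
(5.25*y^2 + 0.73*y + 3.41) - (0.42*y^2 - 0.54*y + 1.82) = 4.83*y^2 + 1.27*y + 1.59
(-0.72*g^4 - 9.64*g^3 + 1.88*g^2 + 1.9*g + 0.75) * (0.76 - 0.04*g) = 0.0288*g^5 - 0.1616*g^4 - 7.4016*g^3 + 1.3528*g^2 + 1.414*g + 0.57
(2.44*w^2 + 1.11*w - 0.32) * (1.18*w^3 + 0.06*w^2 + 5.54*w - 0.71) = 2.8792*w^5 + 1.4562*w^4 + 13.2066*w^3 + 4.3978*w^2 - 2.5609*w + 0.2272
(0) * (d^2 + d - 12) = 0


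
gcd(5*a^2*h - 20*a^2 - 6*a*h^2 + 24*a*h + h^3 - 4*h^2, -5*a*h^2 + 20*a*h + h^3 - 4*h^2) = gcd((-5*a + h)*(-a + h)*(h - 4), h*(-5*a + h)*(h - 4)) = 5*a*h - 20*a - h^2 + 4*h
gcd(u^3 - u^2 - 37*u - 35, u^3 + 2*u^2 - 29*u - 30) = u + 1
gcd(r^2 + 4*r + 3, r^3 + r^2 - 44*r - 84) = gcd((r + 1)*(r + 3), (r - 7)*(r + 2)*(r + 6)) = 1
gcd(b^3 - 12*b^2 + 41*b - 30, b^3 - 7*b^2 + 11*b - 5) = b^2 - 6*b + 5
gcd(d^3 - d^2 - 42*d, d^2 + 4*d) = d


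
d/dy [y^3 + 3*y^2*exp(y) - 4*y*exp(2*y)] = 3*y^2*exp(y) + 3*y^2 - 8*y*exp(2*y) + 6*y*exp(y) - 4*exp(2*y)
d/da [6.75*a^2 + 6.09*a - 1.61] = 13.5*a + 6.09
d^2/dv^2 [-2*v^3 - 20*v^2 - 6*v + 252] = -12*v - 40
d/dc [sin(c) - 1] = cos(c)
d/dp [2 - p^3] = -3*p^2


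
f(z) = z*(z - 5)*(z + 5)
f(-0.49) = 12.13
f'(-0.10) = -24.97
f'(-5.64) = 70.43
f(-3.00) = 48.00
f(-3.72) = 41.52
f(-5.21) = -11.17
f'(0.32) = -24.69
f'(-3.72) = 16.52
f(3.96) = -36.90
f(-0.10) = 2.50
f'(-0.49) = -24.28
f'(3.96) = 22.04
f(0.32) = -7.97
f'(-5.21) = 56.43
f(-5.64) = -38.41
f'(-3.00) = 2.00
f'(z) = z*(z - 5) + z*(z + 5) + (z - 5)*(z + 5) = 3*z^2 - 25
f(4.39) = -25.15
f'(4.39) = 32.82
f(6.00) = 66.00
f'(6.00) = 83.00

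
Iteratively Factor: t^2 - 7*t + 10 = (t - 5)*(t - 2)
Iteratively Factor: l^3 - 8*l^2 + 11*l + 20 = (l - 4)*(l^2 - 4*l - 5) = (l - 4)*(l + 1)*(l - 5)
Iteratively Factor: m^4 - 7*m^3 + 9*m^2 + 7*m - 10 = (m - 5)*(m^3 - 2*m^2 - m + 2) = (m - 5)*(m - 1)*(m^2 - m - 2) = (m - 5)*(m - 1)*(m + 1)*(m - 2)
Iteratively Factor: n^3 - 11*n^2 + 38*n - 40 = (n - 5)*(n^2 - 6*n + 8) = (n - 5)*(n - 4)*(n - 2)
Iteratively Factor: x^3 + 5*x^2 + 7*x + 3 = (x + 1)*(x^2 + 4*x + 3) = (x + 1)*(x + 3)*(x + 1)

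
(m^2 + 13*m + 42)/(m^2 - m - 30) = (m^2 + 13*m + 42)/(m^2 - m - 30)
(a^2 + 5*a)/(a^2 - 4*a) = (a + 5)/(a - 4)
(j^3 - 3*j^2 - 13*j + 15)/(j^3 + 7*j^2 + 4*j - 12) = (j^2 - 2*j - 15)/(j^2 + 8*j + 12)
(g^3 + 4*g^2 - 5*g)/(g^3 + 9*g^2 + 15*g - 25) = g/(g + 5)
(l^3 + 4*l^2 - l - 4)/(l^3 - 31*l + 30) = (l^2 + 5*l + 4)/(l^2 + l - 30)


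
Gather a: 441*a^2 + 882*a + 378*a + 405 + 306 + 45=441*a^2 + 1260*a + 756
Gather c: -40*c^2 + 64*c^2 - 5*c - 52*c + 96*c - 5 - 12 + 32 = 24*c^2 + 39*c + 15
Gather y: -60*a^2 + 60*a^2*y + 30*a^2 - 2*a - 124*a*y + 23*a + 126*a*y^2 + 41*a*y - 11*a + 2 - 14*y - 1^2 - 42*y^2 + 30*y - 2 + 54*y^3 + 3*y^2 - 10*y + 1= -30*a^2 + 10*a + 54*y^3 + y^2*(126*a - 39) + y*(60*a^2 - 83*a + 6)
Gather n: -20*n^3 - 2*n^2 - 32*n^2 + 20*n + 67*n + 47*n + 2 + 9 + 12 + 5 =-20*n^3 - 34*n^2 + 134*n + 28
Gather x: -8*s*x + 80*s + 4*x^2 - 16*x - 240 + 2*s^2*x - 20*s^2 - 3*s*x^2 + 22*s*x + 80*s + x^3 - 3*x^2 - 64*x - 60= -20*s^2 + 160*s + x^3 + x^2*(1 - 3*s) + x*(2*s^2 + 14*s - 80) - 300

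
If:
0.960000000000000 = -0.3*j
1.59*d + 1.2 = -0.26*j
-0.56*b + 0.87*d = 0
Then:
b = -0.36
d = -0.23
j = -3.20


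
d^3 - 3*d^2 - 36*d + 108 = (d - 6)*(d - 3)*(d + 6)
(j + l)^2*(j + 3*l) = j^3 + 5*j^2*l + 7*j*l^2 + 3*l^3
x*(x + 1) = x^2 + x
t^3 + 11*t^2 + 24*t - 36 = (t - 1)*(t + 6)^2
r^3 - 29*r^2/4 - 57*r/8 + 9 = (r - 8)*(r - 3/4)*(r + 3/2)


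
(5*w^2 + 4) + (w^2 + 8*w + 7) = 6*w^2 + 8*w + 11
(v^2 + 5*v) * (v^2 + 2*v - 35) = v^4 + 7*v^3 - 25*v^2 - 175*v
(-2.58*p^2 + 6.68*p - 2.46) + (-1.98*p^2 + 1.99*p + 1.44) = -4.56*p^2 + 8.67*p - 1.02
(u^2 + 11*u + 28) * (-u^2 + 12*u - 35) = -u^4 + u^3 + 69*u^2 - 49*u - 980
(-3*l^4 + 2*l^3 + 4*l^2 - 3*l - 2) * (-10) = 30*l^4 - 20*l^3 - 40*l^2 + 30*l + 20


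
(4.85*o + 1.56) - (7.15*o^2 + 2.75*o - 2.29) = -7.15*o^2 + 2.1*o + 3.85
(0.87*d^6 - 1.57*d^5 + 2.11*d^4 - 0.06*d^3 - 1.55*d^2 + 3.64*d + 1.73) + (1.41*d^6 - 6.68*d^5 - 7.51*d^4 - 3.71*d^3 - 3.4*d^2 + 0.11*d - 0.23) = 2.28*d^6 - 8.25*d^5 - 5.4*d^4 - 3.77*d^3 - 4.95*d^2 + 3.75*d + 1.5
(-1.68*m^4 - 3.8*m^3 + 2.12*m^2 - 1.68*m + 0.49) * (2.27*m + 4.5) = -3.8136*m^5 - 16.186*m^4 - 12.2876*m^3 + 5.7264*m^2 - 6.4477*m + 2.205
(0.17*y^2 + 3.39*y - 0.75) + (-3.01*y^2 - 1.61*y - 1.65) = -2.84*y^2 + 1.78*y - 2.4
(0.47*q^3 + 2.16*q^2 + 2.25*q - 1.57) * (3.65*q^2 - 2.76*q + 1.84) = 1.7155*q^5 + 6.5868*q^4 + 3.1157*q^3 - 7.9661*q^2 + 8.4732*q - 2.8888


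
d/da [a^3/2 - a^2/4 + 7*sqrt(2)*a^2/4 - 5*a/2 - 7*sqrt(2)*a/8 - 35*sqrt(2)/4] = 3*a^2/2 - a/2 + 7*sqrt(2)*a/2 - 5/2 - 7*sqrt(2)/8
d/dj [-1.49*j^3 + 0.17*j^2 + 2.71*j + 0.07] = -4.47*j^2 + 0.34*j + 2.71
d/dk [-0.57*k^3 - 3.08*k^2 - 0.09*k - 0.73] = -1.71*k^2 - 6.16*k - 0.09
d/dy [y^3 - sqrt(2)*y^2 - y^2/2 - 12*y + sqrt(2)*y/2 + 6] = 3*y^2 - 2*sqrt(2)*y - y - 12 + sqrt(2)/2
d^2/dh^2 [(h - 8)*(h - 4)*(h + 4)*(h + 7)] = 12*h^2 - 6*h - 144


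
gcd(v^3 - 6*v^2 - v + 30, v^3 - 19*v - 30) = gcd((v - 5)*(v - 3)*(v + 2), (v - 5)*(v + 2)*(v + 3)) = v^2 - 3*v - 10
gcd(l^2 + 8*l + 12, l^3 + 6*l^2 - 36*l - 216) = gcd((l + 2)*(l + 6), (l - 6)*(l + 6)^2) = l + 6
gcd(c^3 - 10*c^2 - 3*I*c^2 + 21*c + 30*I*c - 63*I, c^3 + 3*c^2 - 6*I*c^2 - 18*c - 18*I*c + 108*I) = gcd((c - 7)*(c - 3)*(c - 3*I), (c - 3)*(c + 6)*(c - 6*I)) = c - 3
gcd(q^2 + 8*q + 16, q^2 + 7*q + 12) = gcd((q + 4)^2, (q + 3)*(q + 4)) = q + 4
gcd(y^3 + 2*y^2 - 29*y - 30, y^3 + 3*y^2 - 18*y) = y + 6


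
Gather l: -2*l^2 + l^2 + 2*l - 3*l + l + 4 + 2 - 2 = 4 - l^2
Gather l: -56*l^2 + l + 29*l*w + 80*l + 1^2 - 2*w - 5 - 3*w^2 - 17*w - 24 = -56*l^2 + l*(29*w + 81) - 3*w^2 - 19*w - 28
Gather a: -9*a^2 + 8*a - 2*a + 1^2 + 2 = -9*a^2 + 6*a + 3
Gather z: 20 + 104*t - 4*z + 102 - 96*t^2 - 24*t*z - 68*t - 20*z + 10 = -96*t^2 + 36*t + z*(-24*t - 24) + 132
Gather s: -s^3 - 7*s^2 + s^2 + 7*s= -s^3 - 6*s^2 + 7*s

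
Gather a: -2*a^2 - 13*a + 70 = -2*a^2 - 13*a + 70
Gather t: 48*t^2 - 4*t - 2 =48*t^2 - 4*t - 2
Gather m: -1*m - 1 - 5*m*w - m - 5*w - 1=m*(-5*w - 2) - 5*w - 2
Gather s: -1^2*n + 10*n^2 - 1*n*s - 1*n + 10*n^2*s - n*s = 10*n^2 - 2*n + s*(10*n^2 - 2*n)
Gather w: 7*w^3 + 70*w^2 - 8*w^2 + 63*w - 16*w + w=7*w^3 + 62*w^2 + 48*w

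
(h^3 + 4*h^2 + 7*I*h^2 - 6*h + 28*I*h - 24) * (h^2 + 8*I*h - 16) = h^5 + 4*h^4 + 15*I*h^4 - 78*h^3 + 60*I*h^3 - 312*h^2 - 160*I*h^2 + 96*h - 640*I*h + 384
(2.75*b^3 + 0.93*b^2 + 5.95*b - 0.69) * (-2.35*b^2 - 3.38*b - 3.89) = -6.4625*b^5 - 11.4805*b^4 - 27.8234*b^3 - 22.1072*b^2 - 20.8133*b + 2.6841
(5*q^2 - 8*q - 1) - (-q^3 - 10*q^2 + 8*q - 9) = q^3 + 15*q^2 - 16*q + 8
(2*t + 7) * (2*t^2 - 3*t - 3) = 4*t^3 + 8*t^2 - 27*t - 21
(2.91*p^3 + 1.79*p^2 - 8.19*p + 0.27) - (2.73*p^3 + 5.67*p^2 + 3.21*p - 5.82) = 0.18*p^3 - 3.88*p^2 - 11.4*p + 6.09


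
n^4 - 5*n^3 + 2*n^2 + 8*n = n*(n - 4)*(n - 2)*(n + 1)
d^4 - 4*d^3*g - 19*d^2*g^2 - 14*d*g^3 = d*(d - 7*g)*(d + g)*(d + 2*g)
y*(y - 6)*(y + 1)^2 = y^4 - 4*y^3 - 11*y^2 - 6*y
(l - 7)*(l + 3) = l^2 - 4*l - 21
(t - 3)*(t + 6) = t^2 + 3*t - 18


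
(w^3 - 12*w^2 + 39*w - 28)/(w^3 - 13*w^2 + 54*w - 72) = (w^2 - 8*w + 7)/(w^2 - 9*w + 18)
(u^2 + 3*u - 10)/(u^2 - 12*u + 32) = (u^2 + 3*u - 10)/(u^2 - 12*u + 32)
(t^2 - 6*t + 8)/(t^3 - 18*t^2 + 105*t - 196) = (t - 2)/(t^2 - 14*t + 49)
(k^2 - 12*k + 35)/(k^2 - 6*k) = (k^2 - 12*k + 35)/(k*(k - 6))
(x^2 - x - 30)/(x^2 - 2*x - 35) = (x - 6)/(x - 7)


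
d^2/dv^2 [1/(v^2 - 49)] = 2*(3*v^2 + 49)/(v^2 - 49)^3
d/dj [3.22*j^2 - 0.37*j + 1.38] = 6.44*j - 0.37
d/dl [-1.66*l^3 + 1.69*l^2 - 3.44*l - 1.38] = -4.98*l^2 + 3.38*l - 3.44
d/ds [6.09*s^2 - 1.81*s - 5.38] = 12.18*s - 1.81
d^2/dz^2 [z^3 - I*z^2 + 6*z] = 6*z - 2*I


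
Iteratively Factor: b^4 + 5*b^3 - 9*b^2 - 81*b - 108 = (b - 4)*(b^3 + 9*b^2 + 27*b + 27) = (b - 4)*(b + 3)*(b^2 + 6*b + 9) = (b - 4)*(b + 3)^2*(b + 3)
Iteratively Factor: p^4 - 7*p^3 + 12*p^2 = (p - 4)*(p^3 - 3*p^2) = (p - 4)*(p - 3)*(p^2) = p*(p - 4)*(p - 3)*(p)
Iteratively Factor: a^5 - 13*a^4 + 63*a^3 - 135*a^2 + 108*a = (a - 3)*(a^4 - 10*a^3 + 33*a^2 - 36*a) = (a - 3)^2*(a^3 - 7*a^2 + 12*a) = (a - 4)*(a - 3)^2*(a^2 - 3*a) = (a - 4)*(a - 3)^3*(a)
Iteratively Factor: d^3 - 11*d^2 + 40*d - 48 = (d - 4)*(d^2 - 7*d + 12) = (d - 4)^2*(d - 3)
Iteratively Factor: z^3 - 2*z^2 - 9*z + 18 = (z - 2)*(z^2 - 9) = (z - 2)*(z + 3)*(z - 3)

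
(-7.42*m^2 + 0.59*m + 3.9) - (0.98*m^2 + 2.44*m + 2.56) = -8.4*m^2 - 1.85*m + 1.34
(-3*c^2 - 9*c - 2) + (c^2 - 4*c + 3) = -2*c^2 - 13*c + 1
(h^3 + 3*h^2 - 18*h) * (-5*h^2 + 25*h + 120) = -5*h^5 + 10*h^4 + 285*h^3 - 90*h^2 - 2160*h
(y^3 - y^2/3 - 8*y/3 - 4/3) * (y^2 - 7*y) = y^5 - 22*y^4/3 - y^3/3 + 52*y^2/3 + 28*y/3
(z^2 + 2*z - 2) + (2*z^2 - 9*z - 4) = 3*z^2 - 7*z - 6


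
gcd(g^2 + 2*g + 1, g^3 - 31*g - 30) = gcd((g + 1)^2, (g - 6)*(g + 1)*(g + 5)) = g + 1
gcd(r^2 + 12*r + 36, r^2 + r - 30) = r + 6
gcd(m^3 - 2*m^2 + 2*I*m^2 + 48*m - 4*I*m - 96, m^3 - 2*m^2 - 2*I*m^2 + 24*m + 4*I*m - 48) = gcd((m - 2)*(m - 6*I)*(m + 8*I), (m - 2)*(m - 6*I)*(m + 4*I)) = m^2 + m*(-2 - 6*I) + 12*I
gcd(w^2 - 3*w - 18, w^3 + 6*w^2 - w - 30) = w + 3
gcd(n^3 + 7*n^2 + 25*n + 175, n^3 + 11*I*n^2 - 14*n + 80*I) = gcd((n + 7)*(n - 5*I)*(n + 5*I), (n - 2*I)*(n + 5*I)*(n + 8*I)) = n + 5*I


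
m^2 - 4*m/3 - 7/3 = (m - 7/3)*(m + 1)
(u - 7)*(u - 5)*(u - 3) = u^3 - 15*u^2 + 71*u - 105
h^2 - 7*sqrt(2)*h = h*(h - 7*sqrt(2))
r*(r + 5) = r^2 + 5*r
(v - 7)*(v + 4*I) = v^2 - 7*v + 4*I*v - 28*I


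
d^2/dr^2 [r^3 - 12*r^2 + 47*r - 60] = 6*r - 24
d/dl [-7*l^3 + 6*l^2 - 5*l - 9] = -21*l^2 + 12*l - 5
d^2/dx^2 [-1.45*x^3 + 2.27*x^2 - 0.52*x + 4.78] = 4.54 - 8.7*x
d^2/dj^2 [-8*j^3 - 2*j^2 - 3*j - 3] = -48*j - 4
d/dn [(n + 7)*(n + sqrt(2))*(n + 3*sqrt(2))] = 3*n^2 + 8*sqrt(2)*n + 14*n + 6 + 28*sqrt(2)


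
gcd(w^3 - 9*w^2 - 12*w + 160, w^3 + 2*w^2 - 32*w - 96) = w + 4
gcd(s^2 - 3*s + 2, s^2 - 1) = s - 1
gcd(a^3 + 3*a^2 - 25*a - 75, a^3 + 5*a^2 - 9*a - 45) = a^2 + 8*a + 15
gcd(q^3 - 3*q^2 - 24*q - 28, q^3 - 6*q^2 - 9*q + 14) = q^2 - 5*q - 14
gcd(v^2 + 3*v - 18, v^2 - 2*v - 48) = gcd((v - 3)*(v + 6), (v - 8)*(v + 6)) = v + 6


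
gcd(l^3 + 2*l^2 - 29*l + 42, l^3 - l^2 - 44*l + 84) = l^2 + 5*l - 14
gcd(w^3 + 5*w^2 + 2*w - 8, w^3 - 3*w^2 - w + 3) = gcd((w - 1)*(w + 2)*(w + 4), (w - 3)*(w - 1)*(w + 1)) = w - 1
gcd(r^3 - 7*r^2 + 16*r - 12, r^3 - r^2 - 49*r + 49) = 1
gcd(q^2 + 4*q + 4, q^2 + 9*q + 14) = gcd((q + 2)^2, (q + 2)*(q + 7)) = q + 2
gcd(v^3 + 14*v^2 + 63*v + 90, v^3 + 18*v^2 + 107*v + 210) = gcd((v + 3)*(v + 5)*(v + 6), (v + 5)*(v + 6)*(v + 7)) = v^2 + 11*v + 30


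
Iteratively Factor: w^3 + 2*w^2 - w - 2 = (w + 2)*(w^2 - 1) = (w - 1)*(w + 2)*(w + 1)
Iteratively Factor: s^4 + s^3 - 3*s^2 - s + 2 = (s - 1)*(s^3 + 2*s^2 - s - 2) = (s - 1)^2*(s^2 + 3*s + 2) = (s - 1)^2*(s + 1)*(s + 2)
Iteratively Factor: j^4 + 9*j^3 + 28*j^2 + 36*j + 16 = (j + 2)*(j^3 + 7*j^2 + 14*j + 8) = (j + 2)*(j + 4)*(j^2 + 3*j + 2) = (j + 1)*(j + 2)*(j + 4)*(j + 2)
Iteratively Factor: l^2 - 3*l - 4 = (l + 1)*(l - 4)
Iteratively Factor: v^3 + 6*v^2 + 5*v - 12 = (v - 1)*(v^2 + 7*v + 12) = (v - 1)*(v + 4)*(v + 3)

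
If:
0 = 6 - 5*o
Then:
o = 6/5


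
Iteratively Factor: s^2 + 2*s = (s + 2)*(s)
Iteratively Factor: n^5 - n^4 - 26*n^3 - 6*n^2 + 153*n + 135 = (n - 3)*(n^4 + 2*n^3 - 20*n^2 - 66*n - 45) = (n - 3)*(n + 3)*(n^3 - n^2 - 17*n - 15) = (n - 3)*(n + 3)^2*(n^2 - 4*n - 5) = (n - 5)*(n - 3)*(n + 3)^2*(n + 1)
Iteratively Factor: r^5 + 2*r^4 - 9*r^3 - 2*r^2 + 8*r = (r + 1)*(r^4 + r^3 - 10*r^2 + 8*r) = (r - 1)*(r + 1)*(r^3 + 2*r^2 - 8*r) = r*(r - 1)*(r + 1)*(r^2 + 2*r - 8) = r*(r - 2)*(r - 1)*(r + 1)*(r + 4)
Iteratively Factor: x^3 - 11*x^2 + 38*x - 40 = (x - 2)*(x^2 - 9*x + 20) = (x - 4)*(x - 2)*(x - 5)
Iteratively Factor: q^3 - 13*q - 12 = (q + 3)*(q^2 - 3*q - 4) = (q + 1)*(q + 3)*(q - 4)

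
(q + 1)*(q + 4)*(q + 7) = q^3 + 12*q^2 + 39*q + 28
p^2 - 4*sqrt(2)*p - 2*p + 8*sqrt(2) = (p - 2)*(p - 4*sqrt(2))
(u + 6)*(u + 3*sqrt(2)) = u^2 + 3*sqrt(2)*u + 6*u + 18*sqrt(2)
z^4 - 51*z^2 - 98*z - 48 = (z - 8)*(z + 1)^2*(z + 6)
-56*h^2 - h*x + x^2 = (-8*h + x)*(7*h + x)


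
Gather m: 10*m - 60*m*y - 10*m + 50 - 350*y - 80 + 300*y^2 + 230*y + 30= -60*m*y + 300*y^2 - 120*y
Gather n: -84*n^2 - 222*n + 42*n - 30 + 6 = -84*n^2 - 180*n - 24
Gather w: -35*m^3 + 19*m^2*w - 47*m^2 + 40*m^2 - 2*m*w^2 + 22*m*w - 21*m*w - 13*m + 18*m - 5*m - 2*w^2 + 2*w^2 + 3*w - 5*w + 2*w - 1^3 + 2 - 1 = -35*m^3 - 7*m^2 - 2*m*w^2 + w*(19*m^2 + m)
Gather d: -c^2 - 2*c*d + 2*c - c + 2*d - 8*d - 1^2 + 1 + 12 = -c^2 + c + d*(-2*c - 6) + 12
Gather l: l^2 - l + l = l^2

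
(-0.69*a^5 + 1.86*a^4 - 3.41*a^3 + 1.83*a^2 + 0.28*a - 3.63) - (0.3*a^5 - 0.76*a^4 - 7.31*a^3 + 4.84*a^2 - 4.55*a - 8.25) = -0.99*a^5 + 2.62*a^4 + 3.9*a^3 - 3.01*a^2 + 4.83*a + 4.62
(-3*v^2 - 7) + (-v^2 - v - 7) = -4*v^2 - v - 14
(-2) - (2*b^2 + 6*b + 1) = -2*b^2 - 6*b - 3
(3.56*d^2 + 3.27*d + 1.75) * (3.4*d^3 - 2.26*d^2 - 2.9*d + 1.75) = 12.104*d^5 + 3.0724*d^4 - 11.7642*d^3 - 7.208*d^2 + 0.6475*d + 3.0625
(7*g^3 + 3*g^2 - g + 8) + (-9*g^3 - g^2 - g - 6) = -2*g^3 + 2*g^2 - 2*g + 2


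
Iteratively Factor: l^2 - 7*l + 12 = (l - 4)*(l - 3)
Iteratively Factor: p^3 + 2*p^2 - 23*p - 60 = (p + 3)*(p^2 - p - 20) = (p - 5)*(p + 3)*(p + 4)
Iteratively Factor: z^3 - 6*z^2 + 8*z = (z - 4)*(z^2 - 2*z) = z*(z - 4)*(z - 2)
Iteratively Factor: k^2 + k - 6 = (k - 2)*(k + 3)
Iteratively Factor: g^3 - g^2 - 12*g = (g + 3)*(g^2 - 4*g) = (g - 4)*(g + 3)*(g)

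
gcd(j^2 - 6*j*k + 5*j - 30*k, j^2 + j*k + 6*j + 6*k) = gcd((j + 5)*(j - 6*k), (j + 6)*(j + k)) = 1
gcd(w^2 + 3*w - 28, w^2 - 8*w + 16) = w - 4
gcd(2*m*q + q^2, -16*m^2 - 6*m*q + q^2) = 2*m + q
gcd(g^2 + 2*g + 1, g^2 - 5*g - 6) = g + 1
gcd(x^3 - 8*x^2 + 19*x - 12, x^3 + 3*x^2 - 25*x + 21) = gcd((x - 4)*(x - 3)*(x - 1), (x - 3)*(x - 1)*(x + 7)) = x^2 - 4*x + 3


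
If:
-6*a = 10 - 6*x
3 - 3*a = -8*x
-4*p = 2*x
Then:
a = -49/15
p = 4/5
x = -8/5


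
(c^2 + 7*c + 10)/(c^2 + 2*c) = (c + 5)/c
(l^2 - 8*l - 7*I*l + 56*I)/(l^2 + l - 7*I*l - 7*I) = (l - 8)/(l + 1)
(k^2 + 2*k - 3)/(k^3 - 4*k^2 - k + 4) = (k + 3)/(k^2 - 3*k - 4)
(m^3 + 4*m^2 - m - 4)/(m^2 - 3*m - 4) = (m^2 + 3*m - 4)/(m - 4)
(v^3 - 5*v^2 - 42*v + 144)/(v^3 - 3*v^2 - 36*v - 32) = (v^2 + 3*v - 18)/(v^2 + 5*v + 4)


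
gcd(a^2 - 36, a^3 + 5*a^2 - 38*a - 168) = a - 6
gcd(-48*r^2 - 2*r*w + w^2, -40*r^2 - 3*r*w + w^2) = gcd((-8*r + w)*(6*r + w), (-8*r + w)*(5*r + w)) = 8*r - w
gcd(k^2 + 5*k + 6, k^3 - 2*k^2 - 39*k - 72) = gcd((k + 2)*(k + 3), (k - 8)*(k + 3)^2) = k + 3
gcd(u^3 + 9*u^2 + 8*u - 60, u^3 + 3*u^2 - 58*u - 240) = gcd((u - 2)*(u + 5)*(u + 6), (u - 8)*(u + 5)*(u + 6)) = u^2 + 11*u + 30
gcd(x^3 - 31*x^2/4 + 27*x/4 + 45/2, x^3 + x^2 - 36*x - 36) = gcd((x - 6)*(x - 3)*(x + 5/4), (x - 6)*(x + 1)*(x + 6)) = x - 6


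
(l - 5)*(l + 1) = l^2 - 4*l - 5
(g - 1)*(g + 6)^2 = g^3 + 11*g^2 + 24*g - 36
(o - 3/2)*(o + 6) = o^2 + 9*o/2 - 9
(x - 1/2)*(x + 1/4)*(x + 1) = x^3 + 3*x^2/4 - 3*x/8 - 1/8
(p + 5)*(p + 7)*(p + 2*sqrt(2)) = p^3 + 2*sqrt(2)*p^2 + 12*p^2 + 24*sqrt(2)*p + 35*p + 70*sqrt(2)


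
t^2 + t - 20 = (t - 4)*(t + 5)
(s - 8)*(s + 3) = s^2 - 5*s - 24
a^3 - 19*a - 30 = (a - 5)*(a + 2)*(a + 3)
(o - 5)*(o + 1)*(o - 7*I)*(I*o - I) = I*o^4 + 7*o^3 - 5*I*o^3 - 35*o^2 - I*o^2 - 7*o + 5*I*o + 35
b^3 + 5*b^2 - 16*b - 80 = (b - 4)*(b + 4)*(b + 5)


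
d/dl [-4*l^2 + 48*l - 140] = 48 - 8*l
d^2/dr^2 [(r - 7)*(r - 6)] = 2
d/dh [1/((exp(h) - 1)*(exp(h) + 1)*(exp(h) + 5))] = -((exp(h) - 1)*(exp(h) + 1) + (exp(h) - 1)*(exp(h) + 5) + (exp(h) + 1)*(exp(h) + 5))/(4*(exp(h) - 1)^2*(exp(h) + 5)^2*cosh(h/2)^2)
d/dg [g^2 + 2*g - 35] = 2*g + 2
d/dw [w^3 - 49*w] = 3*w^2 - 49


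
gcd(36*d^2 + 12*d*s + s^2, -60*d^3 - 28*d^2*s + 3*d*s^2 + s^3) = 6*d + s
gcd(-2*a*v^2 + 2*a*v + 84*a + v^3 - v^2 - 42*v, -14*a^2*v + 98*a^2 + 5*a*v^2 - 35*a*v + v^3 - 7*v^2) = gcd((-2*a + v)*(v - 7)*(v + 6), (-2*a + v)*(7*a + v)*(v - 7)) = -2*a*v + 14*a + v^2 - 7*v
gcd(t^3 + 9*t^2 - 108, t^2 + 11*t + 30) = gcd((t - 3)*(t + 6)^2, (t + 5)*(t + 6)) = t + 6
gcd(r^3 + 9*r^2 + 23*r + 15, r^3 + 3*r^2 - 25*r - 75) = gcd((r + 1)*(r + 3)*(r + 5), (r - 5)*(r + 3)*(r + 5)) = r^2 + 8*r + 15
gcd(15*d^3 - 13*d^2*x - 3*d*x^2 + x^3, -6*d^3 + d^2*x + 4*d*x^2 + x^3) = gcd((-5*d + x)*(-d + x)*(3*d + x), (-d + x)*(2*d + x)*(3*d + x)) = -3*d^2 + 2*d*x + x^2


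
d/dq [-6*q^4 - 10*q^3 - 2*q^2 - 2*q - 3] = -24*q^3 - 30*q^2 - 4*q - 2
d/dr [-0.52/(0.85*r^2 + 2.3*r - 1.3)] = (0.884*r + 1.196)/(0.85*r^2 + 2.3*r - 1.3)^2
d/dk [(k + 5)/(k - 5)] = -10/(k - 5)^2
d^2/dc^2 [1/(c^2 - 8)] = 2*(3*c^2 + 8)/(c^2 - 8)^3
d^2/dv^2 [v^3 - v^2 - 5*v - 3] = 6*v - 2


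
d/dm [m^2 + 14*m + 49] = 2*m + 14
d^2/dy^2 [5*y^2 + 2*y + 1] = 10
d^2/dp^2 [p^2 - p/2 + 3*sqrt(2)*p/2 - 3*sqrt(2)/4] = 2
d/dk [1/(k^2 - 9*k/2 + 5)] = 2*(9 - 4*k)/(2*k^2 - 9*k + 10)^2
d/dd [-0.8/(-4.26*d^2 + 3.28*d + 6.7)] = (2.624 - 6.816*d)/(-4.26*d^2 + 3.28*d + 6.7)^2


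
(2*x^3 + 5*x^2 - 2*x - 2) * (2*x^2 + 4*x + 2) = 4*x^5 + 18*x^4 + 20*x^3 - 2*x^2 - 12*x - 4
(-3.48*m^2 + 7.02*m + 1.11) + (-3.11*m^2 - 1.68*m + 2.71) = -6.59*m^2 + 5.34*m + 3.82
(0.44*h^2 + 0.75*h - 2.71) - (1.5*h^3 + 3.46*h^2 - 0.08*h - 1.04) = -1.5*h^3 - 3.02*h^2 + 0.83*h - 1.67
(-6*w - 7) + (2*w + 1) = -4*w - 6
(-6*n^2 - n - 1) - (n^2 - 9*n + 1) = -7*n^2 + 8*n - 2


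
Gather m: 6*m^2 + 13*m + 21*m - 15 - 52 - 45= 6*m^2 + 34*m - 112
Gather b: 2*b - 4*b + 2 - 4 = -2*b - 2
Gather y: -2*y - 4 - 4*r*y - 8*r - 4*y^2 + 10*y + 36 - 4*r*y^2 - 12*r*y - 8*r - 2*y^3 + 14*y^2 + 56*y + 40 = -16*r - 2*y^3 + y^2*(10 - 4*r) + y*(64 - 16*r) + 72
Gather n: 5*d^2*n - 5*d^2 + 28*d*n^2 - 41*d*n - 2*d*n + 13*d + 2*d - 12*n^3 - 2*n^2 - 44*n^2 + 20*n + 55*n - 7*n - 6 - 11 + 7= -5*d^2 + 15*d - 12*n^3 + n^2*(28*d - 46) + n*(5*d^2 - 43*d + 68) - 10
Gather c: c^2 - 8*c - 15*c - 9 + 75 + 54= c^2 - 23*c + 120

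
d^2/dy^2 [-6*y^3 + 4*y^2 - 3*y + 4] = 8 - 36*y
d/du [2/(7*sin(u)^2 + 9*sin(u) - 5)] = -2*(14*sin(u) + 9)*cos(u)/(7*sin(u)^2 + 9*sin(u) - 5)^2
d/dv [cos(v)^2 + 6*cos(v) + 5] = -2*(cos(v) + 3)*sin(v)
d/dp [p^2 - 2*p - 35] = 2*p - 2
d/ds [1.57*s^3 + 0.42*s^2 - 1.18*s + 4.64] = 4.71*s^2 + 0.84*s - 1.18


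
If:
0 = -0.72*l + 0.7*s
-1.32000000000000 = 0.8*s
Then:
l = -1.60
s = -1.65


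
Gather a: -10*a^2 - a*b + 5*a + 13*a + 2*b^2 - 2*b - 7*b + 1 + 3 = -10*a^2 + a*(18 - b) + 2*b^2 - 9*b + 4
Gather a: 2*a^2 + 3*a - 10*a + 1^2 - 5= 2*a^2 - 7*a - 4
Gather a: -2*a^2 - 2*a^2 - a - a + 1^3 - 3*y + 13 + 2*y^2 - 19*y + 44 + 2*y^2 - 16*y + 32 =-4*a^2 - 2*a + 4*y^2 - 38*y + 90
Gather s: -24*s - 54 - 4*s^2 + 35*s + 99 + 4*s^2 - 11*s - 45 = 0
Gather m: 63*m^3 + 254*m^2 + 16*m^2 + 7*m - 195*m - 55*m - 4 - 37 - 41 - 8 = 63*m^3 + 270*m^2 - 243*m - 90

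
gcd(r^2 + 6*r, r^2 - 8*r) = r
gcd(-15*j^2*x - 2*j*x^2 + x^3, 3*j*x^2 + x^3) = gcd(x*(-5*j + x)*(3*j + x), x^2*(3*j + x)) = 3*j*x + x^2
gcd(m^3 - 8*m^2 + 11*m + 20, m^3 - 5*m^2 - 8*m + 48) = m - 4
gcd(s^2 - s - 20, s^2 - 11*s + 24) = 1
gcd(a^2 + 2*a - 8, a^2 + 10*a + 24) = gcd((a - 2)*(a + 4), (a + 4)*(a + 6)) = a + 4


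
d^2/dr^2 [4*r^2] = 8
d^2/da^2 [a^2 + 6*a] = 2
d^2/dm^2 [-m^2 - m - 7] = -2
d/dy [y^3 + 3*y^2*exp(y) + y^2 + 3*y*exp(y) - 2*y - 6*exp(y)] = 3*y^2*exp(y) + 3*y^2 + 9*y*exp(y) + 2*y - 3*exp(y) - 2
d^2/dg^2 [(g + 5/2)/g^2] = (2*g + 15)/g^4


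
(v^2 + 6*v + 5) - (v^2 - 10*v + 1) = 16*v + 4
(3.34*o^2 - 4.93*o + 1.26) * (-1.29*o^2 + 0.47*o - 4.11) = -4.3086*o^4 + 7.9295*o^3 - 17.6699*o^2 + 20.8545*o - 5.1786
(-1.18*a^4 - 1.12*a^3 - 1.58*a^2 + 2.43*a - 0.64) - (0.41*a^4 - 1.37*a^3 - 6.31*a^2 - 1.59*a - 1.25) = -1.59*a^4 + 0.25*a^3 + 4.73*a^2 + 4.02*a + 0.61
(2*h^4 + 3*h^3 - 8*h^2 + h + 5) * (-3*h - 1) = -6*h^5 - 11*h^4 + 21*h^3 + 5*h^2 - 16*h - 5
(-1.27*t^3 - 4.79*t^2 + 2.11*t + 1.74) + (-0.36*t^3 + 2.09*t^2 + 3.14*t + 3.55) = -1.63*t^3 - 2.7*t^2 + 5.25*t + 5.29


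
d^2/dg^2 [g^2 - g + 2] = 2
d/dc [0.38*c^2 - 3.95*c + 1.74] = 0.76*c - 3.95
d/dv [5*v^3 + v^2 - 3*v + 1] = 15*v^2 + 2*v - 3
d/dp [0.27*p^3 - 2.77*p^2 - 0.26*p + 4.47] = 0.81*p^2 - 5.54*p - 0.26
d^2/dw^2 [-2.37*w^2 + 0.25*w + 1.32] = -4.74000000000000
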